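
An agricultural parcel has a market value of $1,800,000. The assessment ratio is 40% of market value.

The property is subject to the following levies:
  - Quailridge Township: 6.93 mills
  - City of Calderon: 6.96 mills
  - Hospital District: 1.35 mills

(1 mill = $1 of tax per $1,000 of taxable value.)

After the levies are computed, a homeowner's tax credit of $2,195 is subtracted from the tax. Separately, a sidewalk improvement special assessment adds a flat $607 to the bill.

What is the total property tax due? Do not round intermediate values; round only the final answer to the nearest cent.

Assessed value = $1,800,000 × 0.4 = $720,000
Quailridge Township: $720,000 × 0.00693 = $4,989.6
City of Calderon: $720,000 × 0.00696 = $5,011.2
Hospital District: $720,000 × 0.00135 = $972
Levies subtotal = $10,972.8
After credit = $10,972.8 − $2,195 = $8,777.8
Total = $8,777.8 + $607 = $9,384.8

$9,384.80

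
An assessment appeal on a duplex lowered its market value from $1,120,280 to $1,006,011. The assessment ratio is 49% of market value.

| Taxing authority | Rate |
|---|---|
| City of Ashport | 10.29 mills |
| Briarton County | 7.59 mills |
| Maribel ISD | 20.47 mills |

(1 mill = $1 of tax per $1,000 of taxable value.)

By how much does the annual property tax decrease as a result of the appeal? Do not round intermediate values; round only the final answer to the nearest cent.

Old assessed value = $1,120,280 × 0.49 = $548,937.2
New assessed value = $1,006,011 × 0.49 = $492,945.39
Combined rate = 0.01029 + 0.00759 + 0.02047 = 0.03835
Old tax = $548,937.2 × 0.03835 = $21,051.74162
New tax = $492,945.39 × 0.03835 = $18,904.4557065
Reduction = $21,051.74162 − $18,904.4557065 = $2,147.2859135

$2,147.29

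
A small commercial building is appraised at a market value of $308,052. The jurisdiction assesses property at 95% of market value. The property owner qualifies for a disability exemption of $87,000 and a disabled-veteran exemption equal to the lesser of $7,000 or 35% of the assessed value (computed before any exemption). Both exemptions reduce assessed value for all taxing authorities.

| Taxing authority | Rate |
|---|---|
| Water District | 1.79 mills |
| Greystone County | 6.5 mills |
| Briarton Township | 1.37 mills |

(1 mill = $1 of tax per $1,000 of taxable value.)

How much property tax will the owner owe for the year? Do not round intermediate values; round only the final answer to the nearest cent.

$1,918.95

Assessed value = $308,052 × 0.95 = $292,649.4
Disabled-veteran exemption = min($7,000, 35% × $292,649.4) = min($7,000, $102,427.29) = $7,000 (dollar cap binds)
Taxable value = $292,649.4 − $87,000 − $7,000 = $198,649.4
Water District: $198,649.4 × 0.00179 = $355.582426
Greystone County: $198,649.4 × 0.0065 = $1,291.2211
Briarton Township: $198,649.4 × 0.00137 = $272.149678
Total = $1,918.953204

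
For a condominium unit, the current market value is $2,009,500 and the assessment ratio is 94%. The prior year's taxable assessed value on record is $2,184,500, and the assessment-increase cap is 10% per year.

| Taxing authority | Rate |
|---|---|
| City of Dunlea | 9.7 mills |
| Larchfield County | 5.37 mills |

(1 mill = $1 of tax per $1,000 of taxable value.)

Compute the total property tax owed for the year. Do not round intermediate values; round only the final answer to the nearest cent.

$28,466.18

Uncapped assessed value = $2,009,500 × 0.94 = $1,888,930
Cap limit = $2,184,500 × 1.1 = $2,402,950
Taxable assessed value = min($1,888,930, $2,402,950) = $1,888,930 (cap does not bind)
City of Dunlea: $1,888,930 × 0.0097 = $18,322.621
Larchfield County: $1,888,930 × 0.00537 = $10,143.5541
Total = $28,466.1751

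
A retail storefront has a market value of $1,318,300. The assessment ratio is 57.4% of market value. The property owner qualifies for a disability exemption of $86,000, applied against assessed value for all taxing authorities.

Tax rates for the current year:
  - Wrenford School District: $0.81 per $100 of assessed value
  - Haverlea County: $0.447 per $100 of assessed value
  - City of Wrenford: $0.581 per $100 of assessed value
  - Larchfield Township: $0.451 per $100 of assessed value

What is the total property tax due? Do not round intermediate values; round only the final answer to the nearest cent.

Assessed value = $1,318,300 × 0.574 = $756,704.2
Taxable value = $756,704.2 − $86,000 = $670,704.2
Wrenford School District: $670,704.2 × 0.0081 = $5,432.70402
Haverlea County: $670,704.2 × 0.00447 = $2,998.047774
City of Wrenford: $670,704.2 × 0.00581 = $3,896.791402
Larchfield Township: $670,704.2 × 0.00451 = $3,024.875942
Total = $5,432.70402 + $2,998.047774 + $3,896.791402 + $3,024.875942 = $15,352.419138

$15,352.42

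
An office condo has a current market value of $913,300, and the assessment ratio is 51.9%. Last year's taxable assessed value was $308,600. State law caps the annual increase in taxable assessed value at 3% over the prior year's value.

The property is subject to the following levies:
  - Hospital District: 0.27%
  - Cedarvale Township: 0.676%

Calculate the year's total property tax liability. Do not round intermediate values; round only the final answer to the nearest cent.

Uncapped assessed value = $913,300 × 0.519 = $474,002.7
Cap limit = $308,600 × 1.03 = $317,858
Taxable assessed value = min($474,002.7, $317,858) = $317,858 (cap binds)
Hospital District: $317,858 × 0.0027 = $858.2166
Cedarvale Township: $317,858 × 0.00676 = $2,148.72008
Total = $3,006.93668

$3,006.94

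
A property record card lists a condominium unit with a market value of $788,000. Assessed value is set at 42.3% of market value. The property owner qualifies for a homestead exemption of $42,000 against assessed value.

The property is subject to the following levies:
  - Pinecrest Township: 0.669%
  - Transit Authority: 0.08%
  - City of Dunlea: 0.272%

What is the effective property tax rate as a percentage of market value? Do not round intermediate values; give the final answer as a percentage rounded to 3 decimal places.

Assessed value = $788,000 × 0.423 = $333,324
Taxable value = $333,324 − $42,000 = $291,324
Pinecrest Township: $291,324 × 0.00669 = $1,948.95756
Transit Authority: $291,324 × 0.0008 = $233.0592
City of Dunlea: $291,324 × 0.00272 = $792.40128
Total tax = $2,974.41804
Effective rate = $2,974.41804 ÷ $788,000 = 0.377% of market value

0.377%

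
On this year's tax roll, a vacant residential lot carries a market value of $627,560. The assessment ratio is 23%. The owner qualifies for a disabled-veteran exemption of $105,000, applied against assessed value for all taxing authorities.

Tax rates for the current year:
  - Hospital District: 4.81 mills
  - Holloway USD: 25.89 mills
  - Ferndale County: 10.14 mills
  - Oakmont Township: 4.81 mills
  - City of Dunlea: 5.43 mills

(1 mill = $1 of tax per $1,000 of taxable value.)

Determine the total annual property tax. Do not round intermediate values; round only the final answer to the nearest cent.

$2,009.43

Assessed value = $627,560 × 0.23 = $144,338.8
Taxable value = $144,338.8 − $105,000 = $39,338.8
Hospital District: $39,338.8 × 0.00481 = $189.219628
Holloway USD: $39,338.8 × 0.02589 = $1,018.481532
Ferndale County: $39,338.8 × 0.01014 = $398.895432
Oakmont Township: $39,338.8 × 0.00481 = $189.219628
City of Dunlea: $39,338.8 × 0.00543 = $213.609684
Total = $189.219628 + $1,018.481532 + $398.895432 + $189.219628 + $213.609684 = $2,009.425904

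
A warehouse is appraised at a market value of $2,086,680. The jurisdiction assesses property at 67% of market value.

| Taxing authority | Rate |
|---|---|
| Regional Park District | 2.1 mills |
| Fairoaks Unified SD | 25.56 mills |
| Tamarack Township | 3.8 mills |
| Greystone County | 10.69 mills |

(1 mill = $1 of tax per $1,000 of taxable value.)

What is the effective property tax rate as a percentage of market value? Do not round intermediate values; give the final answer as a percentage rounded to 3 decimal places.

Assessed value = $2,086,680 × 0.67 = $1,398,075.6
Regional Park District: $1,398,075.6 × 0.0021 = $2,935.95876
Fairoaks Unified SD: $1,398,075.6 × 0.02556 = $35,734.812336
Tamarack Township: $1,398,075.6 × 0.0038 = $5,312.68728
Greystone County: $1,398,075.6 × 0.01069 = $14,945.428164
Total tax = $58,928.88654
Effective rate = $58,928.88654 ÷ $2,086,680 = 2.824% of market value

2.824%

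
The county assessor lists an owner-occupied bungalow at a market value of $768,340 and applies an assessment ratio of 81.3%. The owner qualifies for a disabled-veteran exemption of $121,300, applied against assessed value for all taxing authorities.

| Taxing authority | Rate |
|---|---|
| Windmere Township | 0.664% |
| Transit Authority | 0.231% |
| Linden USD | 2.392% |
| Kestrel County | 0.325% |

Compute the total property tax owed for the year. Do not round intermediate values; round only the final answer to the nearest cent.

Assessed value = $768,340 × 0.813 = $624,660.42
Taxable value = $624,660.42 − $121,300 = $503,360.42
Windmere Township: $503,360.42 × 0.00664 = $3,342.3131888
Transit Authority: $503,360.42 × 0.00231 = $1,162.7625702
Linden USD: $503,360.42 × 0.02392 = $12,040.3812464
Kestrel County: $503,360.42 × 0.00325 = $1,635.921365
Total = $3,342.3131888 + $1,162.7625702 + $12,040.3812464 + $1,635.921365 = $18,181.3783704

$18,181.38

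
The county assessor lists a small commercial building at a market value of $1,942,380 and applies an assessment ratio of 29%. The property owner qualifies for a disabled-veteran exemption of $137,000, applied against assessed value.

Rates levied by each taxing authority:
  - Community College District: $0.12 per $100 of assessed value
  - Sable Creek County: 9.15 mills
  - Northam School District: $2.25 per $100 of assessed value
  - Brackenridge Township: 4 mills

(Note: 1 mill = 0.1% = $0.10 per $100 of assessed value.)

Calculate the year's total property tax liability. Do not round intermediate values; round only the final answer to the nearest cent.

$15,708.79

Assessed value = $1,942,380 × 0.29 = $563,290.2
Taxable value = $563,290.2 − $137,000 = $426,290.2
Community College District: $426,290.2 × 0.0012 = $511.54824
Sable Creek County: $426,290.2 × 0.00915 = $3,900.55533
Northam School District: $426,290.2 × 0.0225 = $9,591.5295
Brackenridge Township: $426,290.2 × 0.004 = $1,705.1608
Total = $15,708.79387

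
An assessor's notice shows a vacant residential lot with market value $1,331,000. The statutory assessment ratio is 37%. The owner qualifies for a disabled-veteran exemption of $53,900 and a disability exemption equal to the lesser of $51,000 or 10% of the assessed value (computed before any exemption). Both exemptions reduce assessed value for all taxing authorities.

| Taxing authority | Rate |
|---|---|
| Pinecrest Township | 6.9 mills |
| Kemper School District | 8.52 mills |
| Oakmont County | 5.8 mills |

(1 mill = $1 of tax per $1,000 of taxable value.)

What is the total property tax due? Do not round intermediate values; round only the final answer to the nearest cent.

$8,261.43

Assessed value = $1,331,000 × 0.37 = $492,470
Disability exemption = min($51,000, 10% × $492,470) = min($51,000, $49,247) = $49,247 (percentage binds)
Taxable value = $492,470 − $53,900 − $49,247 = $389,323
Pinecrest Township: $389,323 × 0.0069 = $2,686.3287
Kemper School District: $389,323 × 0.00852 = $3,317.03196
Oakmont County: $389,323 × 0.0058 = $2,258.0734
Total = $8,261.43406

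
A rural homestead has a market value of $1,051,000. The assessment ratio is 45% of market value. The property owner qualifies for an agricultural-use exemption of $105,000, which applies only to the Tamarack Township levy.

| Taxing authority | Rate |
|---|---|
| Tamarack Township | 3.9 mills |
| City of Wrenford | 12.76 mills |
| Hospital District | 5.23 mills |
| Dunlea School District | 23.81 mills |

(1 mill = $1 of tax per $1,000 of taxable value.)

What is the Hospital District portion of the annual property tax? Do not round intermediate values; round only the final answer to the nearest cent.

Assessed value = $1,051,000 × 0.45 = $472,950
Hospital District taxable value = $472,950 (exemption does not apply)
Hospital District levy = $472,950 × 0.00523 = $2,473.5285

$2,473.53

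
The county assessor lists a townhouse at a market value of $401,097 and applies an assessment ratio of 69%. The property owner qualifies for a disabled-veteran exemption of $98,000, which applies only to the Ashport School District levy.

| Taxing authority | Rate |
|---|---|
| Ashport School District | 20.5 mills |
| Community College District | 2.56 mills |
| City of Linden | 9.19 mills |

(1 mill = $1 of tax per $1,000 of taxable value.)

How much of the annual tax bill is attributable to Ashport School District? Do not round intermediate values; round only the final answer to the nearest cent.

$3,664.52

Assessed value = $401,097 × 0.69 = $276,756.93
Ashport School District taxable value = $276,756.93 − $98,000 = $178,756.93
Ashport School District levy = $178,756.93 × 0.0205 = $3,664.517065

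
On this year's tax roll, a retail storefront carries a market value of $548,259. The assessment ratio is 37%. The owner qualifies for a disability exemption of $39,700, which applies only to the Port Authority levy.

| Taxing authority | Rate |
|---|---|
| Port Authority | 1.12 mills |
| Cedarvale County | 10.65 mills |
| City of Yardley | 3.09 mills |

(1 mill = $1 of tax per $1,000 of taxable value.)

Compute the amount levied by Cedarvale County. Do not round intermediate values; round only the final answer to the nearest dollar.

$2,160

Assessed value = $548,259 × 0.37 = $202,855.83
Cedarvale County taxable value = $202,855.83 (exemption does not apply)
Cedarvale County levy = $202,855.83 × 0.01065 = $2,160.4145895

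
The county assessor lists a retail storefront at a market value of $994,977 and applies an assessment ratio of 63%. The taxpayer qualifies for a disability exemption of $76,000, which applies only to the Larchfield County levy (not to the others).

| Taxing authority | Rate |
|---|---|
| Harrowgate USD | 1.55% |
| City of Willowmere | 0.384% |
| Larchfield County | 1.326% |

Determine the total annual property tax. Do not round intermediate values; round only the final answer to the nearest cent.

$19,427.08

Assessed value = $994,977 × 0.63 = $626,835.51
Harrowgate USD: $626,835.51 × 0.0155 = $9,715.950405
City of Willowmere: $626,835.51 × 0.00384 = $2,407.0483584
Larchfield County: ($626,835.51 − $76,000) × 0.01326 = $550,835.51 × 0.01326 = $7,304.0788626
Total = $19,427.077626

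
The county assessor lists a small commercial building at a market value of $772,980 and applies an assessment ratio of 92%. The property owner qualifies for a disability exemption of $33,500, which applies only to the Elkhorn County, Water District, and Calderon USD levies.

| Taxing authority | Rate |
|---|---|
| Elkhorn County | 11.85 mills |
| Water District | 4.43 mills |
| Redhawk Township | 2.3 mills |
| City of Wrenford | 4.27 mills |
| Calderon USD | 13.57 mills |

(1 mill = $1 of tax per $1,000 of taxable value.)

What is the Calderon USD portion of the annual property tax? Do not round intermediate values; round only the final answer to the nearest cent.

$9,195.60

Assessed value = $772,980 × 0.92 = $711,141.6
Calderon USD taxable value = $711,141.6 − $33,500 = $677,641.6
Calderon USD levy = $677,641.6 × 0.01357 = $9,195.596512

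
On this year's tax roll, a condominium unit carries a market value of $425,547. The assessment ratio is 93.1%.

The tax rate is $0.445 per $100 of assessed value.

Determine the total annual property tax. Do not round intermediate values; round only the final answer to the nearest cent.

$1,763.02

Assessed value = $425,547 × 0.931 = $396,184.257
Tax = $396,184.257 × 0.00445 = $1,763.01994365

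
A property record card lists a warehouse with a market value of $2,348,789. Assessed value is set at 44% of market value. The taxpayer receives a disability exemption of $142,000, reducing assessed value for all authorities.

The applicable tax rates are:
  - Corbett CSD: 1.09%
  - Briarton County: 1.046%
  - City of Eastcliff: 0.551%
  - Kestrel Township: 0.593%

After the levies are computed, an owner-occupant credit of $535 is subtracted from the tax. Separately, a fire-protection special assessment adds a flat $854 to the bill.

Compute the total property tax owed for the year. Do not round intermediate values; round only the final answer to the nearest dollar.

Assessed value = $2,348,789 × 0.44 = $1,033,467.16
Taxable value = $1,033,467.16 − $142,000 = $891,467.16
Corbett CSD: $891,467.16 × 0.0109 = $9,716.992044
Briarton County: $891,467.16 × 0.01046 = $9,324.7464936
City of Eastcliff: $891,467.16 × 0.00551 = $4,911.9840516
Kestrel Township: $891,467.16 × 0.00593 = $5,286.4002588
Levies subtotal = $29,240.122848
After credit = $29,240.122848 − $535 = $28,705.122848
Total = $28,705.122848 + $854 = $29,559.122848

$29,559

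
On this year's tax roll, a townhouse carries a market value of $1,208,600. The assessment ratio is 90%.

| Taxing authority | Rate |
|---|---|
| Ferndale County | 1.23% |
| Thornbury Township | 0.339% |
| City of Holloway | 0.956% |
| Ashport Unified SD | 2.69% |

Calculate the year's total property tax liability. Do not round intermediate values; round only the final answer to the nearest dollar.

$56,726

Assessed value = $1,208,600 × 0.9 = $1,087,740
Ferndale County: $1,087,740 × 0.0123 = $13,379.202
Thornbury Township: $1,087,740 × 0.00339 = $3,687.4386
City of Holloway: $1,087,740 × 0.00956 = $10,398.7944
Ashport Unified SD: $1,087,740 × 0.0269 = $29,260.206
Total = $13,379.202 + $3,687.4386 + $10,398.7944 + $29,260.206 = $56,725.641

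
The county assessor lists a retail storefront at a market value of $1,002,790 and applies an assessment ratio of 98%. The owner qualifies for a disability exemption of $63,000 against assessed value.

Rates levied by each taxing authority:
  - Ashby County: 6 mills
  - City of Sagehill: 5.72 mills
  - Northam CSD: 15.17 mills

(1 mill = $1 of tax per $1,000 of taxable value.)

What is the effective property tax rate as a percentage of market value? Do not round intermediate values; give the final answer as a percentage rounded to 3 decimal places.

Assessed value = $1,002,790 × 0.98 = $982,734.2
Taxable value = $982,734.2 − $63,000 = $919,734.2
Ashby County: $919,734.2 × 0.006 = $5,518.4052
City of Sagehill: $919,734.2 × 0.00572 = $5,260.879624
Northam CSD: $919,734.2 × 0.01517 = $13,952.367814
Total tax = $24,731.652638
Effective rate = $24,731.652638 ÷ $1,002,790 = 2.466% of market value

2.466%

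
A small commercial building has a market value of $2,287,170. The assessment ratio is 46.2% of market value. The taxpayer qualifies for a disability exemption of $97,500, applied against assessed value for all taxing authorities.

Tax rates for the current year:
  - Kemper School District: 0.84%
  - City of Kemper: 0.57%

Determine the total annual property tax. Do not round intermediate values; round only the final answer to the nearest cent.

Assessed value = $2,287,170 × 0.462 = $1,056,672.54
Taxable value = $1,056,672.54 − $97,500 = $959,172.54
Kemper School District: $959,172.54 × 0.0084 = $8,057.049336
City of Kemper: $959,172.54 × 0.0057 = $5,467.283478
Total = $8,057.049336 + $5,467.283478 = $13,524.332814

$13,524.33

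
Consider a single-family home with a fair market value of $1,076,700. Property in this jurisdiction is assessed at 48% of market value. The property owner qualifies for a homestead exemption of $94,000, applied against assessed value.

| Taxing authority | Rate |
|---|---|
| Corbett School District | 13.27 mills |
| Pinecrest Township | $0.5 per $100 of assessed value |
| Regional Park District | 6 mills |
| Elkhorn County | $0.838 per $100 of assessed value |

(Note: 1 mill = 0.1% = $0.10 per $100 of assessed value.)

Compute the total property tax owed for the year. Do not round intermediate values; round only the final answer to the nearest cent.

Assessed value = $1,076,700 × 0.48 = $516,816
Taxable value = $516,816 − $94,000 = $422,816
Corbett School District: $422,816 × 0.01327 = $5,610.76832
Pinecrest Township: $422,816 × 0.005 = $2,114.08
Regional Park District: $422,816 × 0.006 = $2,536.896
Elkhorn County: $422,816 × 0.00838 = $3,543.19808
Total = $13,804.9424

$13,804.94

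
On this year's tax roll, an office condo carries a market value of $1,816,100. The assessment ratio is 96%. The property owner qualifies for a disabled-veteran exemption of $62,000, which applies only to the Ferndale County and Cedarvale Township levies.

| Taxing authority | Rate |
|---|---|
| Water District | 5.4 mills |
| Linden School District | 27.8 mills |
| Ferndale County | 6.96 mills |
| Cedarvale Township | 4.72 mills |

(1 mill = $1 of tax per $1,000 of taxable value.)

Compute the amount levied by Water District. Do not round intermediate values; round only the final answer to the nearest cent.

$9,414.66

Assessed value = $1,816,100 × 0.96 = $1,743,456
Water District taxable value = $1,743,456 (exemption does not apply)
Water District levy = $1,743,456 × 0.0054 = $9,414.6624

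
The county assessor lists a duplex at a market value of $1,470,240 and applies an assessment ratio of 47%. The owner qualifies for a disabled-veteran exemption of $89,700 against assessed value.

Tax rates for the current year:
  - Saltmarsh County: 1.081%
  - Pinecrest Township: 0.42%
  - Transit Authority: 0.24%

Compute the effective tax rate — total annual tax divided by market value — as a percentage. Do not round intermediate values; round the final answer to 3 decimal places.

0.712%

Assessed value = $1,470,240 × 0.47 = $691,012.8
Taxable value = $691,012.8 − $89,700 = $601,312.8
Saltmarsh County: $601,312.8 × 0.01081 = $6,500.191368
Pinecrest Township: $601,312.8 × 0.0042 = $2,525.51376
Transit Authority: $601,312.8 × 0.0024 = $1,443.15072
Total tax = $10,468.855848
Effective rate = $10,468.855848 ÷ $1,470,240 = 0.712% of market value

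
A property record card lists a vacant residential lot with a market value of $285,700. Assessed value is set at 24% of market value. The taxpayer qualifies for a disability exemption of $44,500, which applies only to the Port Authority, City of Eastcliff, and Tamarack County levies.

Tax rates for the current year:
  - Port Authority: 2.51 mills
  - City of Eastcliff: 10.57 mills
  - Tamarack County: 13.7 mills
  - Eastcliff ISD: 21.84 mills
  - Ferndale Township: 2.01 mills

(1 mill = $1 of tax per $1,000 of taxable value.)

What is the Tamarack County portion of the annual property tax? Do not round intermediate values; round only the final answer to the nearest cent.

Assessed value = $285,700 × 0.24 = $68,568
Tamarack County taxable value = $68,568 − $44,500 = $24,068
Tamarack County levy = $24,068 × 0.0137 = $329.7316

$329.73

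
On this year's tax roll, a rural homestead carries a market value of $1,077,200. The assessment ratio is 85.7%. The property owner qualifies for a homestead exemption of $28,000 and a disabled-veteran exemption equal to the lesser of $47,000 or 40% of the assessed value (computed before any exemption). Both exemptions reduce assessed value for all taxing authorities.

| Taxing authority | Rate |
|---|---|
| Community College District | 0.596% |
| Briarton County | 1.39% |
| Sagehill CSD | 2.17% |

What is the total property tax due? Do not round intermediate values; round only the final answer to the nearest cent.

Assessed value = $1,077,200 × 0.857 = $923,160.4
Disabled-veteran exemption = min($47,000, 40% × $923,160.4) = min($47,000, $369,264.16) = $47,000 (dollar cap binds)
Taxable value = $923,160.4 − $28,000 − $47,000 = $848,160.4
Community College District: $848,160.4 × 0.00596 = $5,055.035984
Briarton County: $848,160.4 × 0.0139 = $11,789.42956
Sagehill CSD: $848,160.4 × 0.0217 = $18,405.08068
Total = $35,249.546224

$35,249.55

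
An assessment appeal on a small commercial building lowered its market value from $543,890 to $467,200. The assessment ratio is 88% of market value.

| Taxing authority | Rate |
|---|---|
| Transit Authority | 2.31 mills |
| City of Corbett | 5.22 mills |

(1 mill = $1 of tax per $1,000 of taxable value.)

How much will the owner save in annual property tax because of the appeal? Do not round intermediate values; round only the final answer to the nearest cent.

$508.18

Old assessed value = $543,890 × 0.88 = $478,623.2
New assessed value = $467,200 × 0.88 = $411,136
Combined rate = 0.00231 + 0.00522 = 0.00753
Old tax = $478,623.2 × 0.00753 = $3,604.032696
New tax = $411,136 × 0.00753 = $3,095.85408
Reduction = $3,604.032696 − $3,095.85408 = $508.178616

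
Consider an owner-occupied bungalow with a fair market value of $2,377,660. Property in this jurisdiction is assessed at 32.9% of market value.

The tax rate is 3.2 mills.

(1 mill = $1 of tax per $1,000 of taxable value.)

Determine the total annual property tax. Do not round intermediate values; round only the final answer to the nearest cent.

$2,503.20

Assessed value = $2,377,660 × 0.329 = $782,250.14
Tax = $782,250.14 × 0.0032 = $2,503.200448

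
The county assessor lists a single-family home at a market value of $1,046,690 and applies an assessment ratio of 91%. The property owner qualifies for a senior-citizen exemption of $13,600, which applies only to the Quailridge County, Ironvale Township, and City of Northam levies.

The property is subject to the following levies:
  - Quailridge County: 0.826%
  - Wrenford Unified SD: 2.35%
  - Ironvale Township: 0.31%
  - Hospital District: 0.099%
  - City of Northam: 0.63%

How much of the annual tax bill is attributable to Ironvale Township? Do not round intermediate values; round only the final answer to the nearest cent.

$2,910.55

Assessed value = $1,046,690 × 0.91 = $952,487.9
Ironvale Township taxable value = $952,487.9 − $13,600 = $938,887.9
Ironvale Township levy = $938,887.9 × 0.0031 = $2,910.55249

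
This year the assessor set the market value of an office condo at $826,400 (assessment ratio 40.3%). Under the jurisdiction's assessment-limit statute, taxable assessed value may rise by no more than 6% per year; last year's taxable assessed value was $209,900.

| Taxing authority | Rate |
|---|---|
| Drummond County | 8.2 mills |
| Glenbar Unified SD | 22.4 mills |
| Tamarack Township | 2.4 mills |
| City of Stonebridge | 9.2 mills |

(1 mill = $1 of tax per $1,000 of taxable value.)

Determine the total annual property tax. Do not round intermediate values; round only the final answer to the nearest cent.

Uncapped assessed value = $826,400 × 0.403 = $333,039.2
Cap limit = $209,900 × 1.06 = $222,494
Taxable assessed value = min($333,039.2, $222,494) = $222,494 (cap binds)
Drummond County: $222,494 × 0.0082 = $1,824.4508
Glenbar Unified SD: $222,494 × 0.0224 = $4,983.8656
Tamarack Township: $222,494 × 0.0024 = $533.9856
City of Stonebridge: $222,494 × 0.0092 = $2,046.9448
Total = $9,389.2468

$9,389.25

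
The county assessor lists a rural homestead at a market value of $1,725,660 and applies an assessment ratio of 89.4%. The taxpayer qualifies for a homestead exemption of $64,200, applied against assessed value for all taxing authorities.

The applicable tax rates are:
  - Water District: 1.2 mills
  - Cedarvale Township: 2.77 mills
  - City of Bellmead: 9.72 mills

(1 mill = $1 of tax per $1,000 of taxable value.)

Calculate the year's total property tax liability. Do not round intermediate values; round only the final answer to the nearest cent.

$20,241.21

Assessed value = $1,725,660 × 0.894 = $1,542,740.04
Taxable value = $1,542,740.04 − $64,200 = $1,478,540.04
Water District: $1,478,540.04 × 0.0012 = $1,774.248048
Cedarvale Township: $1,478,540.04 × 0.00277 = $4,095.5559108
City of Bellmead: $1,478,540.04 × 0.00972 = $14,371.4091888
Total = $1,774.248048 + $4,095.5559108 + $14,371.4091888 = $20,241.2131476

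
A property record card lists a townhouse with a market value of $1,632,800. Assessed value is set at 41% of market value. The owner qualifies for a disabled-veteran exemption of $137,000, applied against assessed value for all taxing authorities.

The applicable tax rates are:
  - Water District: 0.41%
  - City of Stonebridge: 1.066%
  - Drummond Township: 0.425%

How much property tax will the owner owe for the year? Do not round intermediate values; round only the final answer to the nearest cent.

$10,121.84

Assessed value = $1,632,800 × 0.41 = $669,448
Taxable value = $669,448 − $137,000 = $532,448
Water District: $532,448 × 0.0041 = $2,183.0368
City of Stonebridge: $532,448 × 0.01066 = $5,675.89568
Drummond Township: $532,448 × 0.00425 = $2,262.904
Total = $2,183.0368 + $5,675.89568 + $2,262.904 = $10,121.83648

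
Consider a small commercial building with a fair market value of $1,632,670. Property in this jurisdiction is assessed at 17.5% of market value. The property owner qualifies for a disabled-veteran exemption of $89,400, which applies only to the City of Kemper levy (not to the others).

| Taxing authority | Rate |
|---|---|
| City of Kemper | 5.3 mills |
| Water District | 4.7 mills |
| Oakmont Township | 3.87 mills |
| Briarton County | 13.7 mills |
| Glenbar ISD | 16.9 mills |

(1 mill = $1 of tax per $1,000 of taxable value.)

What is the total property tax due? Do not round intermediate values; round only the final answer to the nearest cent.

Assessed value = $1,632,670 × 0.175 = $285,717.25
City of Kemper: ($285,717.25 − $89,400) × 0.0053 = $196,317.25 × 0.0053 = $1,040.481425
Water District: $285,717.25 × 0.0047 = $1,342.871075
Oakmont Township: $285,717.25 × 0.00387 = $1,105.7257575
Briarton County: $285,717.25 × 0.0137 = $3,914.326325
Glenbar ISD: $285,717.25 × 0.0169 = $4,828.621525
Total = $12,232.0261075

$12,232.03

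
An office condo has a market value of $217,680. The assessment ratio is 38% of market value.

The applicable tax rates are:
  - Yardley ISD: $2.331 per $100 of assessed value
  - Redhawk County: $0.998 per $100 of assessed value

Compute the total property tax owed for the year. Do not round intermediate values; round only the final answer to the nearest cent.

Assessed value = $217,680 × 0.38 = $82,718.4
Yardley ISD: $82,718.4 × 0.02331 = $1,928.165904
Redhawk County: $82,718.4 × 0.00998 = $825.529632
Total = $1,928.165904 + $825.529632 = $2,753.695536

$2,753.70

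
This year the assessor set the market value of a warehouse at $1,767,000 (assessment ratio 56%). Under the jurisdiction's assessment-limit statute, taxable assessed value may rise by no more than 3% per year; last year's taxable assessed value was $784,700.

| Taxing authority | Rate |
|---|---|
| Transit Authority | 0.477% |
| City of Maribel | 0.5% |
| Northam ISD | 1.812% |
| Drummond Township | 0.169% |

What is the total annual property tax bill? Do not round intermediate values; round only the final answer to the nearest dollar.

Uncapped assessed value = $1,767,000 × 0.56 = $989,520
Cap limit = $784,700 × 1.03 = $808,241
Taxable assessed value = min($989,520, $808,241) = $808,241 (cap binds)
Transit Authority: $808,241 × 0.00477 = $3,855.30957
City of Maribel: $808,241 × 0.005 = $4,041.205
Northam ISD: $808,241 × 0.01812 = $14,645.32692
Drummond Township: $808,241 × 0.00169 = $1,365.92729
Total = $23,907.76878

$23,908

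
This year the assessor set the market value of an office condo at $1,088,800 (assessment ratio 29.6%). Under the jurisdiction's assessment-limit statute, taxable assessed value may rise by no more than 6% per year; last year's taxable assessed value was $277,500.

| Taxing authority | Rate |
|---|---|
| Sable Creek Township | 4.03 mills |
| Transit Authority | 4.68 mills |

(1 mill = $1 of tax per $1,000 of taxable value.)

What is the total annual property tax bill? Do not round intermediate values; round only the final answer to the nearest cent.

$2,562.05

Uncapped assessed value = $1,088,800 × 0.296 = $322,284.8
Cap limit = $277,500 × 1.06 = $294,150
Taxable assessed value = min($322,284.8, $294,150) = $294,150 (cap binds)
Sable Creek Township: $294,150 × 0.00403 = $1,185.4245
Transit Authority: $294,150 × 0.00468 = $1,376.622
Total = $2,562.0465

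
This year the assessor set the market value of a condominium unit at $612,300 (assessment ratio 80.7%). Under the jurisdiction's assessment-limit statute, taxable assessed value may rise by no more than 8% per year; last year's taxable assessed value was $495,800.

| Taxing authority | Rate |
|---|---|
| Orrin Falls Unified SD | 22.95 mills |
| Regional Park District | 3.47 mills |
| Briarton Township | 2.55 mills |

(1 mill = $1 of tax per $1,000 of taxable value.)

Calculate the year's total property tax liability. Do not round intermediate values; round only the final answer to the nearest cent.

Uncapped assessed value = $612,300 × 0.807 = $494,126.1
Cap limit = $495,800 × 1.08 = $535,464
Taxable assessed value = min($494,126.1, $535,464) = $494,126.1 (cap does not bind)
Orrin Falls Unified SD: $494,126.1 × 0.02295 = $11,340.193995
Regional Park District: $494,126.1 × 0.00347 = $1,714.617567
Briarton Township: $494,126.1 × 0.00255 = $1,260.021555
Total = $14,314.833117

$14,314.83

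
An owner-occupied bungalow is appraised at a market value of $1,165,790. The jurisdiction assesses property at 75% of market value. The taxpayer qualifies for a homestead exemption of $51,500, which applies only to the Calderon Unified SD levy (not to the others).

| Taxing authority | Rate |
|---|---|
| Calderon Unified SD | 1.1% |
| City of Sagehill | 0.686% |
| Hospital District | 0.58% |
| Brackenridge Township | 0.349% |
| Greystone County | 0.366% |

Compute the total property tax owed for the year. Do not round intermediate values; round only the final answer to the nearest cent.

Assessed value = $1,165,790 × 0.75 = $874,342.5
Calderon Unified SD: ($874,342.5 − $51,500) × 0.011 = $822,842.5 × 0.011 = $9,051.2675
City of Sagehill: $874,342.5 × 0.00686 = $5,997.98955
Hospital District: $874,342.5 × 0.0058 = $5,071.1865
Brackenridge Township: $874,342.5 × 0.00349 = $3,051.455325
Greystone County: $874,342.5 × 0.00366 = $3,200.09355
Total = $26,371.992425

$26,371.99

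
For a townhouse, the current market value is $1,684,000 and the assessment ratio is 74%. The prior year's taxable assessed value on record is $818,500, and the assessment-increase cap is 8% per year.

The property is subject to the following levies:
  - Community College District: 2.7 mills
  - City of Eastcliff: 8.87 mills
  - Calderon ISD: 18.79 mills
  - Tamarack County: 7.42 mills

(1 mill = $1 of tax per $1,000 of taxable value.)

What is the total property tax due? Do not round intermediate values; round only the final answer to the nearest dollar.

Uncapped assessed value = $1,684,000 × 0.74 = $1,246,160
Cap limit = $818,500 × 1.08 = $883,980
Taxable assessed value = min($1,246,160, $883,980) = $883,980 (cap binds)
Community College District: $883,980 × 0.0027 = $2,386.746
City of Eastcliff: $883,980 × 0.00887 = $7,840.9026
Calderon ISD: $883,980 × 0.01879 = $16,609.9842
Tamarack County: $883,980 × 0.00742 = $6,559.1316
Total = $33,396.7644

$33,397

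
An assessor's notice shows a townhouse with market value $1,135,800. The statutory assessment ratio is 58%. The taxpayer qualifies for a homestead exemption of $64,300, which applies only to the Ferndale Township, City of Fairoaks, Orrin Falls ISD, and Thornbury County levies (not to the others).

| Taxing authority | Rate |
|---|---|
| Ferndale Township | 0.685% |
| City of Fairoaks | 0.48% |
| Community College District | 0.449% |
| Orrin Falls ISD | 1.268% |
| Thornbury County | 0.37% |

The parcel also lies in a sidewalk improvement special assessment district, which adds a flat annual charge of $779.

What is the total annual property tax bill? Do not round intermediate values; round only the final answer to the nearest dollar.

$20,400

Assessed value = $1,135,800 × 0.58 = $658,764
Ferndale Township: ($658,764 − $64,300) × 0.00685 = $594,464 × 0.00685 = $4,072.0784
City of Fairoaks: ($658,764 − $64,300) × 0.0048 = $594,464 × 0.0048 = $2,853.4272
Community College District: $658,764 × 0.00449 = $2,957.85036
Orrin Falls ISD: ($658,764 − $64,300) × 0.01268 = $594,464 × 0.01268 = $7,537.80352
Thornbury County: ($658,764 − $64,300) × 0.0037 = $594,464 × 0.0037 = $2,199.5168
Levies subtotal = $19,620.67628
Total = $19,620.67628 + $779 = $20,399.67628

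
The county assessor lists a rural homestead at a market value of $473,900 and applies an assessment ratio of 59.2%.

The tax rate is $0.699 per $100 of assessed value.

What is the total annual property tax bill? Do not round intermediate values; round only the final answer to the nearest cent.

$1,961.04

Assessed value = $473,900 × 0.592 = $280,548.8
Tax = $280,548.8 × 0.00699 = $1,961.036112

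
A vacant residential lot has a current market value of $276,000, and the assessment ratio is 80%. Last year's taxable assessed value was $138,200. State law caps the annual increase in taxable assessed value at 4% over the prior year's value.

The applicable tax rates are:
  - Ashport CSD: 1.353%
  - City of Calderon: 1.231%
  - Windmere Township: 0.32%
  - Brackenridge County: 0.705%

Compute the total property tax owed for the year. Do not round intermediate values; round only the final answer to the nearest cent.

$5,187.14

Uncapped assessed value = $276,000 × 0.8 = $220,800
Cap limit = $138,200 × 1.04 = $143,728
Taxable assessed value = min($220,800, $143,728) = $143,728 (cap binds)
Ashport CSD: $143,728 × 0.01353 = $1,944.63984
City of Calderon: $143,728 × 0.01231 = $1,769.29168
Windmere Township: $143,728 × 0.0032 = $459.9296
Brackenridge County: $143,728 × 0.00705 = $1,013.2824
Total = $5,187.14352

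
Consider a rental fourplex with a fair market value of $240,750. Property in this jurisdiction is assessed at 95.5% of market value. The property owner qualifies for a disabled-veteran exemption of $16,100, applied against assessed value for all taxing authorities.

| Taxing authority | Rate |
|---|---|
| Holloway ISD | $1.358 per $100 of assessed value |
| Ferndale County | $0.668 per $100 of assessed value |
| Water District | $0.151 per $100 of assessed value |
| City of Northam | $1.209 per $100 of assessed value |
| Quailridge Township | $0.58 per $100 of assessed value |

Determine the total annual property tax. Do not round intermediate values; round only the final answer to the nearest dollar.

$8,480

Assessed value = $240,750 × 0.955 = $229,916.25
Taxable value = $229,916.25 − $16,100 = $213,816.25
Holloway ISD: $213,816.25 × 0.01358 = $2,903.624675
Ferndale County: $213,816.25 × 0.00668 = $1,428.29255
Water District: $213,816.25 × 0.00151 = $322.8625375
City of Northam: $213,816.25 × 0.01209 = $2,585.0384625
Quailridge Township: $213,816.25 × 0.0058 = $1,240.13425
Total = $2,903.624675 + $1,428.29255 + $322.8625375 + $2,585.0384625 + $1,240.13425 = $8,479.952475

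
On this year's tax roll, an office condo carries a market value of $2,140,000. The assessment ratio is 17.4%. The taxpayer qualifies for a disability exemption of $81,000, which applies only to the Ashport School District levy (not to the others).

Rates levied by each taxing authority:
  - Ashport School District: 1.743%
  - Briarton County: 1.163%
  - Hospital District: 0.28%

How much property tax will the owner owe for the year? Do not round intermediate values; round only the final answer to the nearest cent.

Assessed value = $2,140,000 × 0.174 = $372,360
Ashport School District: ($372,360 − $81,000) × 0.01743 = $291,360 × 0.01743 = $5,078.4048
Briarton County: $372,360 × 0.01163 = $4,330.5468
Hospital District: $372,360 × 0.0028 = $1,042.608
Total = $10,451.5596

$10,451.56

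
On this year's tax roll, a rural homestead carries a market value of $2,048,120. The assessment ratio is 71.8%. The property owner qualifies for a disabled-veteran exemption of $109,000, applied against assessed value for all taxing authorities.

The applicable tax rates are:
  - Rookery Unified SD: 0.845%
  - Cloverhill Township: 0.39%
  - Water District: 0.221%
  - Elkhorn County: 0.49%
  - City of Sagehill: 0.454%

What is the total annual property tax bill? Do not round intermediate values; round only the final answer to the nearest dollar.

$32,677

Assessed value = $2,048,120 × 0.718 = $1,470,550.16
Taxable value = $1,470,550.16 − $109,000 = $1,361,550.16
Rookery Unified SD: $1,361,550.16 × 0.00845 = $11,505.098852
Cloverhill Township: $1,361,550.16 × 0.0039 = $5,310.045624
Water District: $1,361,550.16 × 0.00221 = $3,009.0258536
Elkhorn County: $1,361,550.16 × 0.0049 = $6,671.595784
City of Sagehill: $1,361,550.16 × 0.00454 = $6,181.4377264
Total = $11,505.098852 + $5,310.045624 + $3,009.0258536 + $6,671.595784 + $6,181.4377264 = $32,677.20384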